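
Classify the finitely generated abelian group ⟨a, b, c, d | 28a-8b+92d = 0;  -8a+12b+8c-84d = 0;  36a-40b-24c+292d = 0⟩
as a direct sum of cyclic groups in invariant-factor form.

Answer: M ≅ ℤ^1 ⊕ ℤ/4 ⊕ ℤ/4 ⊕ ℤ/8

Derivation:
rank_ℚ(R)=3; free=4−3=1
SNF(R) diag = [4, 4, 8] → torsion [4, 4, 8]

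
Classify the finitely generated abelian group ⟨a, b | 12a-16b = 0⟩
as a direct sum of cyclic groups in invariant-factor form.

Answer: M ≅ ℤ^1 ⊕ ℤ/4

Derivation:
rank_ℚ(R)=1; free=2−1=1
SNF(R) diag = [4] → torsion [4]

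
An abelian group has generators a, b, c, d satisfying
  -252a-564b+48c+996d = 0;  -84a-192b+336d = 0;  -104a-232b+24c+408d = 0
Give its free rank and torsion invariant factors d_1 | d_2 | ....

Answer: M ≅ ℤ^1 ⊕ ℤ/4 ⊕ ℤ/12 ⊕ ℤ/24

Derivation:
rank_ℚ(R)=3; free=4−3=1
SNF(R) diag = [4, 12, 24] → torsion [4, 12, 24]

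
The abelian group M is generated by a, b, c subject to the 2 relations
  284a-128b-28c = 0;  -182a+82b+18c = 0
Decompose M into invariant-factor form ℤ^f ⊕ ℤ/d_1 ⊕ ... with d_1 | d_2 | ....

Answer: M ≅ ℤ^1 ⊕ ℤ/2 ⊕ ℤ/4

Derivation:
rank_ℚ(R)=2; free=3−2=1
SNF(R) diag = [2, 4] → torsion [2, 4]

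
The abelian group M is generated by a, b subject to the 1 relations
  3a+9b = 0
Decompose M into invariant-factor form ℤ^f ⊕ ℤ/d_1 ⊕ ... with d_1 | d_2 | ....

rank_ℚ(R)=1; free=2−1=1
SNF(R) diag = [3] → torsion [3]

Answer: M ≅ ℤ^1 ⊕ ℤ/3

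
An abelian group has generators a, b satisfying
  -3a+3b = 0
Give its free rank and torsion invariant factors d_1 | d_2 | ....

Answer: M ≅ ℤ^1 ⊕ ℤ/3

Derivation:
rank_ℚ(R)=1; free=2−1=1
SNF(R) diag = [3] → torsion [3]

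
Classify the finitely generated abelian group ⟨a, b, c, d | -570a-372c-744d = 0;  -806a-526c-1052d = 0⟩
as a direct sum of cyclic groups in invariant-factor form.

rank_ℚ(R)=2; free=4−2=2
SNF(R) diag = [2, 6] → torsion [2, 6]

Answer: M ≅ ℤ^2 ⊕ ℤ/2 ⊕ ℤ/6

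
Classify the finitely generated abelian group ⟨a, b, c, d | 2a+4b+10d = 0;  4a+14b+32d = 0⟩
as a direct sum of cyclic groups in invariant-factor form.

rank_ℚ(R)=2; free=4−2=2
SNF(R) diag = [2, 6] → torsion [2, 6]

Answer: M ≅ ℤ^2 ⊕ ℤ/2 ⊕ ℤ/6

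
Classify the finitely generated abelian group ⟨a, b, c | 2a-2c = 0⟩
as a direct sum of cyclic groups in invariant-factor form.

rank_ℚ(R)=1; free=3−1=2
SNF(R) diag = [2] → torsion [2]

Answer: M ≅ ℤ^2 ⊕ ℤ/2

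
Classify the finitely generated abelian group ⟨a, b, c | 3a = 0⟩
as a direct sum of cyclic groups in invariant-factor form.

rank_ℚ(R)=1; free=3−1=2
SNF(R) diag = [3] → torsion [3]

Answer: M ≅ ℤ^2 ⊕ ℤ/3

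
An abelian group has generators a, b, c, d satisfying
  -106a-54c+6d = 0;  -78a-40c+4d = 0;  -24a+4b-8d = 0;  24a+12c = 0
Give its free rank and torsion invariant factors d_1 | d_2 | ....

Answer: M ≅ ℤ/2 ⊕ ℤ/2 ⊕ ℤ/4 ⊕ ℤ/12

Derivation:
rank_ℚ(R)=4; free=4−4=0
SNF(R) diag = [2, 2, 4, 12] → torsion [2, 2, 4, 12]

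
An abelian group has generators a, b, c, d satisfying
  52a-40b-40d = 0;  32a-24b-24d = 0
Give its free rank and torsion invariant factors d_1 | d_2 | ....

Answer: M ≅ ℤ^2 ⊕ ℤ/4 ⊕ ℤ/8

Derivation:
rank_ℚ(R)=2; free=4−2=2
SNF(R) diag = [4, 8] → torsion [4, 8]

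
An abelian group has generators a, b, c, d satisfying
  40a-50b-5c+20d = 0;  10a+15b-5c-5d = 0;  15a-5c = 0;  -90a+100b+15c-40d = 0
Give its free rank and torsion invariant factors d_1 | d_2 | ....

Answer: M ≅ ℤ/5 ⊕ ℤ/5 ⊕ ℤ/5 ⊕ ℤ/10

Derivation:
rank_ℚ(R)=4; free=4−4=0
SNF(R) diag = [5, 5, 5, 10] → torsion [5, 5, 5, 10]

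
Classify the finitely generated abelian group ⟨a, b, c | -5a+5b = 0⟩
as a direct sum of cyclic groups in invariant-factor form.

Answer: M ≅ ℤ^2 ⊕ ℤ/5

Derivation:
rank_ℚ(R)=1; free=3−1=2
SNF(R) diag = [5] → torsion [5]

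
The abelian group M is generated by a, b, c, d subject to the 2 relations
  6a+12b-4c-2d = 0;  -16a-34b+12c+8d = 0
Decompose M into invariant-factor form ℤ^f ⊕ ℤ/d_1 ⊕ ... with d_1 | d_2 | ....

Answer: M ≅ ℤ^2 ⊕ ℤ/2 ⊕ ℤ/2

Derivation:
rank_ℚ(R)=2; free=4−2=2
SNF(R) diag = [2, 2] → torsion [2, 2]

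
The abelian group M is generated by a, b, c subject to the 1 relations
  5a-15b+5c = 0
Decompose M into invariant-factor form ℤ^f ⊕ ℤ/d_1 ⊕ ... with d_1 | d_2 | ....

rank_ℚ(R)=1; free=3−1=2
SNF(R) diag = [5] → torsion [5]

Answer: M ≅ ℤ^2 ⊕ ℤ/5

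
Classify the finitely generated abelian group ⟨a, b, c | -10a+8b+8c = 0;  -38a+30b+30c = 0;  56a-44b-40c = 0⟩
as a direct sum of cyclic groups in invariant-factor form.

rank_ℚ(R)=3; free=3−3=0
SNF(R) diag = [2, 2, 4] → torsion [2, 2, 4]

Answer: M ≅ ℤ/2 ⊕ ℤ/2 ⊕ ℤ/4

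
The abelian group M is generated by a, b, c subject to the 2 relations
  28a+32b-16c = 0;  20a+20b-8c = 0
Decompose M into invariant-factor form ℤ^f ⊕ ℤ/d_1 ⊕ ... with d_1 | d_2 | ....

rank_ℚ(R)=2; free=3−2=1
SNF(R) diag = [4, 4] → torsion [4, 4]

Answer: M ≅ ℤ^1 ⊕ ℤ/4 ⊕ ℤ/4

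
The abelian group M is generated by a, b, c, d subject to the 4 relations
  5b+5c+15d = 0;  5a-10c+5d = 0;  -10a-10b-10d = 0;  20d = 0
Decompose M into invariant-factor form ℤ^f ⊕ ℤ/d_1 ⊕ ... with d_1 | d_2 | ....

Answer: M ≅ ℤ/5 ⊕ ℤ/5 ⊕ ℤ/10 ⊕ ℤ/20

Derivation:
rank_ℚ(R)=4; free=4−4=0
SNF(R) diag = [5, 5, 10, 20] → torsion [5, 5, 10, 20]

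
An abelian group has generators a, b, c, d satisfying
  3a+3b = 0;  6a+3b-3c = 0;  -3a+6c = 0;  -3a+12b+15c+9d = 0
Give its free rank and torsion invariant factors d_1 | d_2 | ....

Answer: M ≅ ℤ/3 ⊕ ℤ/3 ⊕ ℤ/3 ⊕ ℤ/9

Derivation:
rank_ℚ(R)=4; free=4−4=0
SNF(R) diag = [3, 3, 3, 9] → torsion [3, 3, 3, 9]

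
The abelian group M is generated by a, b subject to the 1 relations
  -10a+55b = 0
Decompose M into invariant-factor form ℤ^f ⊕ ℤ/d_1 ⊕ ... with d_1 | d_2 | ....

rank_ℚ(R)=1; free=2−1=1
SNF(R) diag = [5] → torsion [5]

Answer: M ≅ ℤ^1 ⊕ ℤ/5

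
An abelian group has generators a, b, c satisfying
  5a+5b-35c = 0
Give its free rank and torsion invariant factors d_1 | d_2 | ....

rank_ℚ(R)=1; free=3−1=2
SNF(R) diag = [5] → torsion [5]

Answer: M ≅ ℤ^2 ⊕ ℤ/5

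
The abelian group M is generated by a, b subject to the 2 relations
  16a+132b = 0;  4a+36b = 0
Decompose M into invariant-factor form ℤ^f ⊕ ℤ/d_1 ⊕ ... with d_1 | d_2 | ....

Answer: M ≅ ℤ/4 ⊕ ℤ/12

Derivation:
rank_ℚ(R)=2; free=2−2=0
SNF(R) diag = [4, 12] → torsion [4, 12]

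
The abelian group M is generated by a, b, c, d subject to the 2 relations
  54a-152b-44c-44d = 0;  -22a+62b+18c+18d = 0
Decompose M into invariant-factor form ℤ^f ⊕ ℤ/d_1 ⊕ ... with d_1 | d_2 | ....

Answer: M ≅ ℤ^2 ⊕ ℤ/2 ⊕ ℤ/2

Derivation:
rank_ℚ(R)=2; free=4−2=2
SNF(R) diag = [2, 2] → torsion [2, 2]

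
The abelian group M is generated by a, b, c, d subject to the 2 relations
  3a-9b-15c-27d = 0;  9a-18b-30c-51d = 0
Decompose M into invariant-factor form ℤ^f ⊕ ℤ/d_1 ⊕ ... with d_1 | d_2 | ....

rank_ℚ(R)=2; free=4−2=2
SNF(R) diag = [3, 3] → torsion [3, 3]

Answer: M ≅ ℤ^2 ⊕ ℤ/3 ⊕ ℤ/3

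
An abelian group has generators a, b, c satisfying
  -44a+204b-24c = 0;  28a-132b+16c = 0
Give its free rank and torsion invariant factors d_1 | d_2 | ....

Answer: M ≅ ℤ^1 ⊕ ℤ/4 ⊕ ℤ/8

Derivation:
rank_ℚ(R)=2; free=3−2=1
SNF(R) diag = [4, 8] → torsion [4, 8]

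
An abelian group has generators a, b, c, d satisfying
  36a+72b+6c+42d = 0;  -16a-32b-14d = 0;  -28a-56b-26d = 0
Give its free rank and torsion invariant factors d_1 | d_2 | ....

rank_ℚ(R)=3; free=4−3=1
SNF(R) diag = [2, 6, 12] → torsion [2, 6, 12]

Answer: M ≅ ℤ^1 ⊕ ℤ/2 ⊕ ℤ/6 ⊕ ℤ/12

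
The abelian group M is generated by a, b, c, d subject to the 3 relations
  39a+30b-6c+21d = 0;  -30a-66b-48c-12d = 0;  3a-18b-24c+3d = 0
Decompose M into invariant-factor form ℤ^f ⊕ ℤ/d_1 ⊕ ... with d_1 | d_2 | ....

rank_ℚ(R)=3; free=4−3=1
SNF(R) diag = [3, 6, 18] → torsion [3, 6, 18]

Answer: M ≅ ℤ^1 ⊕ ℤ/3 ⊕ ℤ/6 ⊕ ℤ/18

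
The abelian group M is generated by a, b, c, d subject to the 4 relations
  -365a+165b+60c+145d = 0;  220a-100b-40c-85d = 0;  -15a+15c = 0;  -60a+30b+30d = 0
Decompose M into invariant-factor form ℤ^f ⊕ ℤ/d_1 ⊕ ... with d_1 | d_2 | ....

Answer: M ≅ ℤ/5 ⊕ ℤ/5 ⊕ ℤ/15 ⊕ ℤ/30

Derivation:
rank_ℚ(R)=4; free=4−4=0
SNF(R) diag = [5, 5, 15, 30] → torsion [5, 5, 15, 30]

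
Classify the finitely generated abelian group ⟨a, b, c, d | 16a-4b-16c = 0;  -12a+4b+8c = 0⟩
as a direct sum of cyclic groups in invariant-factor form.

rank_ℚ(R)=2; free=4−2=2
SNF(R) diag = [4, 4] → torsion [4, 4]

Answer: M ≅ ℤ^2 ⊕ ℤ/4 ⊕ ℤ/4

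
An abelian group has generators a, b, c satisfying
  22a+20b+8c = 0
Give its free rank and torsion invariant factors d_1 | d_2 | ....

rank_ℚ(R)=1; free=3−1=2
SNF(R) diag = [2] → torsion [2]

Answer: M ≅ ℤ^2 ⊕ ℤ/2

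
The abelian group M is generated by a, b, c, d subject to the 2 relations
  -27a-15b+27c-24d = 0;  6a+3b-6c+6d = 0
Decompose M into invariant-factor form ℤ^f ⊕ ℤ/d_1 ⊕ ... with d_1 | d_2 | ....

Answer: M ≅ ℤ^2 ⊕ ℤ/3 ⊕ ℤ/3

Derivation:
rank_ℚ(R)=2; free=4−2=2
SNF(R) diag = [3, 3] → torsion [3, 3]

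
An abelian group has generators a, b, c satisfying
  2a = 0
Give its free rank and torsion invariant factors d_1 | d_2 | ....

rank_ℚ(R)=1; free=3−1=2
SNF(R) diag = [2] → torsion [2]

Answer: M ≅ ℤ^2 ⊕ ℤ/2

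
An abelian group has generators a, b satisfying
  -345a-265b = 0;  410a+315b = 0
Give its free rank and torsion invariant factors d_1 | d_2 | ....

rank_ℚ(R)=2; free=2−2=0
SNF(R) diag = [5, 5] → torsion [5, 5]

Answer: M ≅ ℤ/5 ⊕ ℤ/5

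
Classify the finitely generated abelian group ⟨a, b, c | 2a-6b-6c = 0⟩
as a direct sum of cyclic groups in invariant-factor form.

Answer: M ≅ ℤ^2 ⊕ ℤ/2

Derivation:
rank_ℚ(R)=1; free=3−1=2
SNF(R) diag = [2] → torsion [2]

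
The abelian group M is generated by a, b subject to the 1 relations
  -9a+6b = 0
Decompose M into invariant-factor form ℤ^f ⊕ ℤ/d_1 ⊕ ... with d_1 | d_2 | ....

rank_ℚ(R)=1; free=2−1=1
SNF(R) diag = [3] → torsion [3]

Answer: M ≅ ℤ^1 ⊕ ℤ/3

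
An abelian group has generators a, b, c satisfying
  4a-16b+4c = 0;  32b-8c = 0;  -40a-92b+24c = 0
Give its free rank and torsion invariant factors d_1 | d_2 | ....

Answer: M ≅ ℤ/4 ⊕ ℤ/4 ⊕ ℤ/8

Derivation:
rank_ℚ(R)=3; free=3−3=0
SNF(R) diag = [4, 4, 8] → torsion [4, 4, 8]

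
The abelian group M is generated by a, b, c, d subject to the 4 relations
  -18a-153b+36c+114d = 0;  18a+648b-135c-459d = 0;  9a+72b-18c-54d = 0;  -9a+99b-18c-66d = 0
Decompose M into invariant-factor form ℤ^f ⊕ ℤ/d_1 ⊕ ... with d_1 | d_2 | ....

rank_ℚ(R)=4; free=4−4=0
SNF(R) diag = [3, 9, 9, 18] → torsion [3, 9, 9, 18]

Answer: M ≅ ℤ/3 ⊕ ℤ/9 ⊕ ℤ/9 ⊕ ℤ/18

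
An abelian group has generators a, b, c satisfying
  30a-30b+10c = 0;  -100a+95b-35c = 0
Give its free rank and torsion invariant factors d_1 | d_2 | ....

Answer: M ≅ ℤ^1 ⊕ ℤ/5 ⊕ ℤ/10

Derivation:
rank_ℚ(R)=2; free=3−2=1
SNF(R) diag = [5, 10] → torsion [5, 10]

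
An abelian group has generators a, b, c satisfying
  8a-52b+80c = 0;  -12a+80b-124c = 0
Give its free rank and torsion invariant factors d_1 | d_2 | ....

rank_ℚ(R)=2; free=3−2=1
SNF(R) diag = [4, 4] → torsion [4, 4]

Answer: M ≅ ℤ^1 ⊕ ℤ/4 ⊕ ℤ/4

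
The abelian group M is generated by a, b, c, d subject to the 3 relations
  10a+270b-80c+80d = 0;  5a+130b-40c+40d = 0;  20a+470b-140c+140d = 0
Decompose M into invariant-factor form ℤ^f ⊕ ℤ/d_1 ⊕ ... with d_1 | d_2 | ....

rank_ℚ(R)=3; free=4−3=1
SNF(R) diag = [5, 10, 20] → torsion [5, 10, 20]

Answer: M ≅ ℤ^1 ⊕ ℤ/5 ⊕ ℤ/10 ⊕ ℤ/20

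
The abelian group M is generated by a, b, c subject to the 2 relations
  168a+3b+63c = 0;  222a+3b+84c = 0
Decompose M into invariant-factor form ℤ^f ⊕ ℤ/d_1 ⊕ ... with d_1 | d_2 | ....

rank_ℚ(R)=2; free=3−2=1
SNF(R) diag = [3, 3] → torsion [3, 3]

Answer: M ≅ ℤ^1 ⊕ ℤ/3 ⊕ ℤ/3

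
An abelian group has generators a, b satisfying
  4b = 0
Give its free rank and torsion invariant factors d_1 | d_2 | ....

Answer: M ≅ ℤ^1 ⊕ ℤ/4

Derivation:
rank_ℚ(R)=1; free=2−1=1
SNF(R) diag = [4] → torsion [4]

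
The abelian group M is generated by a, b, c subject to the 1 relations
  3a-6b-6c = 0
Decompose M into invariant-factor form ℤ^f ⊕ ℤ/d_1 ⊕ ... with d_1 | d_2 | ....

Answer: M ≅ ℤ^2 ⊕ ℤ/3

Derivation:
rank_ℚ(R)=1; free=3−1=2
SNF(R) diag = [3] → torsion [3]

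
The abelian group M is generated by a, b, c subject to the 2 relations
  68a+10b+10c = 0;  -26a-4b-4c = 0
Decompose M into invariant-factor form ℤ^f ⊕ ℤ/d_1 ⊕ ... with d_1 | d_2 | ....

rank_ℚ(R)=2; free=3−2=1
SNF(R) diag = [2, 6] → torsion [2, 6]

Answer: M ≅ ℤ^1 ⊕ ℤ/2 ⊕ ℤ/6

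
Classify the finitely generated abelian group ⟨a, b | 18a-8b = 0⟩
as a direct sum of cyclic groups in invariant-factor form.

rank_ℚ(R)=1; free=2−1=1
SNF(R) diag = [2] → torsion [2]

Answer: M ≅ ℤ^1 ⊕ ℤ/2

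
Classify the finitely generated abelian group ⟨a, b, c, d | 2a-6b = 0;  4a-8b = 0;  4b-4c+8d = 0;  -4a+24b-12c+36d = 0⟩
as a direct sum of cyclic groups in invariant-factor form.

rank_ℚ(R)=4; free=4−4=0
SNF(R) diag = [2, 4, 4, 12] → torsion [2, 4, 4, 12]

Answer: M ≅ ℤ/2 ⊕ ℤ/4 ⊕ ℤ/4 ⊕ ℤ/12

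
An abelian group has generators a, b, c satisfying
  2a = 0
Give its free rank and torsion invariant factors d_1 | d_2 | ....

Answer: M ≅ ℤ^2 ⊕ ℤ/2

Derivation:
rank_ℚ(R)=1; free=3−1=2
SNF(R) diag = [2] → torsion [2]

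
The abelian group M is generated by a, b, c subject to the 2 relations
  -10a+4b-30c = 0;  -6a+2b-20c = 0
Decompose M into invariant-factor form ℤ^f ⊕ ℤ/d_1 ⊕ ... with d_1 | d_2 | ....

rank_ℚ(R)=2; free=3−2=1
SNF(R) diag = [2, 2] → torsion [2, 2]

Answer: M ≅ ℤ^1 ⊕ ℤ/2 ⊕ ℤ/2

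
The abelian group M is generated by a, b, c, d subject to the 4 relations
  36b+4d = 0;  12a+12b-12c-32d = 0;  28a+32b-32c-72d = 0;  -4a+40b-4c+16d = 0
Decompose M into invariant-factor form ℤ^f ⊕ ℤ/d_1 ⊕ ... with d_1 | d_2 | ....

Answer: M ≅ ℤ/4 ⊕ ℤ/4 ⊕ ℤ/12 ⊕ ℤ/36

Derivation:
rank_ℚ(R)=4; free=4−4=0
SNF(R) diag = [4, 4, 12, 36] → torsion [4, 4, 12, 36]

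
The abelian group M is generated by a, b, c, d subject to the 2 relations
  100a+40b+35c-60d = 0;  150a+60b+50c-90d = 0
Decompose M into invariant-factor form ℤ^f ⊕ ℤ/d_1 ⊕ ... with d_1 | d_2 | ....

Answer: M ≅ ℤ^2 ⊕ ℤ/5 ⊕ ℤ/10

Derivation:
rank_ℚ(R)=2; free=4−2=2
SNF(R) diag = [5, 10] → torsion [5, 10]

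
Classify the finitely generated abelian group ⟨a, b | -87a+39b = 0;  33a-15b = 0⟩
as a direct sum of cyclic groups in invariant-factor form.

Answer: M ≅ ℤ/3 ⊕ ℤ/6

Derivation:
rank_ℚ(R)=2; free=2−2=0
SNF(R) diag = [3, 6] → torsion [3, 6]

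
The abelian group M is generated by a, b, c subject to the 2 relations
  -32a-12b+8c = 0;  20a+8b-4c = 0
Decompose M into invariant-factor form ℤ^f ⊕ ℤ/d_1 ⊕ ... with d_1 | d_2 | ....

rank_ℚ(R)=2; free=3−2=1
SNF(R) diag = [4, 4] → torsion [4, 4]

Answer: M ≅ ℤ^1 ⊕ ℤ/4 ⊕ ℤ/4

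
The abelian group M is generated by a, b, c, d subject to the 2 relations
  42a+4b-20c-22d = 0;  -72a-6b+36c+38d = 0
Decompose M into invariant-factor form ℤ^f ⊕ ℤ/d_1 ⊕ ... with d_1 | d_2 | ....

rank_ℚ(R)=2; free=4−2=2
SNF(R) diag = [2, 2] → torsion [2, 2]

Answer: M ≅ ℤ^2 ⊕ ℤ/2 ⊕ ℤ/2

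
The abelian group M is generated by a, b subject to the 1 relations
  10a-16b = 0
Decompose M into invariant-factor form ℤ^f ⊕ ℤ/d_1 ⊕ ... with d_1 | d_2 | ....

rank_ℚ(R)=1; free=2−1=1
SNF(R) diag = [2] → torsion [2]

Answer: M ≅ ℤ^1 ⊕ ℤ/2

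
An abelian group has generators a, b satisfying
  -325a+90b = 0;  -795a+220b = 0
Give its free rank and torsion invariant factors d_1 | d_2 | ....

rank_ℚ(R)=2; free=2−2=0
SNF(R) diag = [5, 10] → torsion [5, 10]

Answer: M ≅ ℤ/5 ⊕ ℤ/10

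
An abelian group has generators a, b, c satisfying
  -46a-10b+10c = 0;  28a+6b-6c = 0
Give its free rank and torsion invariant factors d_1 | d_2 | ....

rank_ℚ(R)=2; free=3−2=1
SNF(R) diag = [2, 2] → torsion [2, 2]

Answer: M ≅ ℤ^1 ⊕ ℤ/2 ⊕ ℤ/2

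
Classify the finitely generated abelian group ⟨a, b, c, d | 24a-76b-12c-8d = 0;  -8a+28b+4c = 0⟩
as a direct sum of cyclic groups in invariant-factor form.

Answer: M ≅ ℤ^2 ⊕ ℤ/4 ⊕ ℤ/8

Derivation:
rank_ℚ(R)=2; free=4−2=2
SNF(R) diag = [4, 8] → torsion [4, 8]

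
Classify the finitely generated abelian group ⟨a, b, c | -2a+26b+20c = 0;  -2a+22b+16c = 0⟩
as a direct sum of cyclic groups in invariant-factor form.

rank_ℚ(R)=2; free=3−2=1
SNF(R) diag = [2, 4] → torsion [2, 4]

Answer: M ≅ ℤ^1 ⊕ ℤ/2 ⊕ ℤ/4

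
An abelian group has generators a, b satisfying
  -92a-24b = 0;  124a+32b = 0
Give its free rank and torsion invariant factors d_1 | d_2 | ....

Answer: M ≅ ℤ/4 ⊕ ℤ/8

Derivation:
rank_ℚ(R)=2; free=2−2=0
SNF(R) diag = [4, 8] → torsion [4, 8]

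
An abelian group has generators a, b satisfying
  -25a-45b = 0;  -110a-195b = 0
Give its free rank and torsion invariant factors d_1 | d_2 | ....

Answer: M ≅ ℤ/5 ⊕ ℤ/15

Derivation:
rank_ℚ(R)=2; free=2−2=0
SNF(R) diag = [5, 15] → torsion [5, 15]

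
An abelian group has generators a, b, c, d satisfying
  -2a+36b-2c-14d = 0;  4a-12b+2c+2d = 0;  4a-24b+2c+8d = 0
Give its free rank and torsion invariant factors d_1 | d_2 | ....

Answer: M ≅ ℤ^1 ⊕ ℤ/2 ⊕ ℤ/2 ⊕ ℤ/6

Derivation:
rank_ℚ(R)=3; free=4−3=1
SNF(R) diag = [2, 2, 6] → torsion [2, 2, 6]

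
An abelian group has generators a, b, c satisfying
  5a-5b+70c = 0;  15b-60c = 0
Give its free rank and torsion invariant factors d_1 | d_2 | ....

rank_ℚ(R)=2; free=3−2=1
SNF(R) diag = [5, 15] → torsion [5, 15]

Answer: M ≅ ℤ^1 ⊕ ℤ/5 ⊕ ℤ/15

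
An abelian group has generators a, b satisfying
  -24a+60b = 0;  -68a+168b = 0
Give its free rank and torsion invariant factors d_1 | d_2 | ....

Answer: M ≅ ℤ/4 ⊕ ℤ/12

Derivation:
rank_ℚ(R)=2; free=2−2=0
SNF(R) diag = [4, 12] → torsion [4, 12]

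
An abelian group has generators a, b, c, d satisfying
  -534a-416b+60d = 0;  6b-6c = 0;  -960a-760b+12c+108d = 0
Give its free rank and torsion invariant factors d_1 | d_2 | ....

rank_ℚ(R)=3; free=4−3=1
SNF(R) diag = [2, 6, 12] → torsion [2, 6, 12]

Answer: M ≅ ℤ^1 ⊕ ℤ/2 ⊕ ℤ/6 ⊕ ℤ/12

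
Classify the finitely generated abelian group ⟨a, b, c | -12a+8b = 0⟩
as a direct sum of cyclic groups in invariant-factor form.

Answer: M ≅ ℤ^2 ⊕ ℤ/4

Derivation:
rank_ℚ(R)=1; free=3−1=2
SNF(R) diag = [4] → torsion [4]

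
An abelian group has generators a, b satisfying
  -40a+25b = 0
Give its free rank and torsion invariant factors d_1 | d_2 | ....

Answer: M ≅ ℤ^1 ⊕ ℤ/5

Derivation:
rank_ℚ(R)=1; free=2−1=1
SNF(R) diag = [5] → torsion [5]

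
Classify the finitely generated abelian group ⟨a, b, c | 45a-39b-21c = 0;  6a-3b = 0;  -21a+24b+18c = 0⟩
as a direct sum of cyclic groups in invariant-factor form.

rank_ℚ(R)=3; free=3−3=0
SNF(R) diag = [3, 3, 9] → torsion [3, 3, 9]

Answer: M ≅ ℤ/3 ⊕ ℤ/3 ⊕ ℤ/9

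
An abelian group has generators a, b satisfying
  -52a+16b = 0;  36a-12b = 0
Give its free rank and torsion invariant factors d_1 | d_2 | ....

rank_ℚ(R)=2; free=2−2=0
SNF(R) diag = [4, 12] → torsion [4, 12]

Answer: M ≅ ℤ/4 ⊕ ℤ/12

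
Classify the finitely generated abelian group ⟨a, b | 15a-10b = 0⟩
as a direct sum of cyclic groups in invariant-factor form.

rank_ℚ(R)=1; free=2−1=1
SNF(R) diag = [5] → torsion [5]

Answer: M ≅ ℤ^1 ⊕ ℤ/5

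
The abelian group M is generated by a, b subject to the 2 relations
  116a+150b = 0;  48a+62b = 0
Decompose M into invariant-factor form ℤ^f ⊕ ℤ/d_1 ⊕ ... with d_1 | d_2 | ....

rank_ℚ(R)=2; free=2−2=0
SNF(R) diag = [2, 4] → torsion [2, 4]

Answer: M ≅ ℤ/2 ⊕ ℤ/4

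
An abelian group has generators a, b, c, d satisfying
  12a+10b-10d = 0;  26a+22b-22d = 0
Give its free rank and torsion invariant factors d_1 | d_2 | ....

Answer: M ≅ ℤ^2 ⊕ ℤ/2 ⊕ ℤ/2

Derivation:
rank_ℚ(R)=2; free=4−2=2
SNF(R) diag = [2, 2] → torsion [2, 2]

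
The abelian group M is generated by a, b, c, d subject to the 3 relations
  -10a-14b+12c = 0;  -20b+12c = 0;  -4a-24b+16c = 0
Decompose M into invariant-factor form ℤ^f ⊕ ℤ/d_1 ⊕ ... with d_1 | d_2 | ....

Answer: M ≅ ℤ^1 ⊕ ℤ/2 ⊕ ℤ/4 ⊕ ℤ/4

Derivation:
rank_ℚ(R)=3; free=4−3=1
SNF(R) diag = [2, 4, 4] → torsion [2, 4, 4]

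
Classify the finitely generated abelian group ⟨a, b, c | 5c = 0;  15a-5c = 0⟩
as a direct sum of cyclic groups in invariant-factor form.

rank_ℚ(R)=2; free=3−2=1
SNF(R) diag = [5, 15] → torsion [5, 15]

Answer: M ≅ ℤ^1 ⊕ ℤ/5 ⊕ ℤ/15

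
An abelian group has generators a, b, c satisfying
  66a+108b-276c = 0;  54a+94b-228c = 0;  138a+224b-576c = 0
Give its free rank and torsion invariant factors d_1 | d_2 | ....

Answer: M ≅ ℤ/2 ⊕ ℤ/6 ⊕ ℤ/12

Derivation:
rank_ℚ(R)=3; free=3−3=0
SNF(R) diag = [2, 6, 12] → torsion [2, 6, 12]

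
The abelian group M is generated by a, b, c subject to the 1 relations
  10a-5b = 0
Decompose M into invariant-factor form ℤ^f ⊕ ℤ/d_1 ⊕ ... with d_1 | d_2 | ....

Answer: M ≅ ℤ^2 ⊕ ℤ/5

Derivation:
rank_ℚ(R)=1; free=3−1=2
SNF(R) diag = [5] → torsion [5]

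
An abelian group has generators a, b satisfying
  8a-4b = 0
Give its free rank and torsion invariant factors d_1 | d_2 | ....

rank_ℚ(R)=1; free=2−1=1
SNF(R) diag = [4] → torsion [4]

Answer: M ≅ ℤ^1 ⊕ ℤ/4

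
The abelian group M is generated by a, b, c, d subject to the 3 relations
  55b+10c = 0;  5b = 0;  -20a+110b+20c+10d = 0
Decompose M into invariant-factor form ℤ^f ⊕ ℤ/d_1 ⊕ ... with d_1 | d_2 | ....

Answer: M ≅ ℤ^1 ⊕ ℤ/5 ⊕ ℤ/10 ⊕ ℤ/10

Derivation:
rank_ℚ(R)=3; free=4−3=1
SNF(R) diag = [5, 10, 10] → torsion [5, 10, 10]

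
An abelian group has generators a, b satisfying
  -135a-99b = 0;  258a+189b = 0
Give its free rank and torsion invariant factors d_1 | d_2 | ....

rank_ℚ(R)=2; free=2−2=0
SNF(R) diag = [3, 9] → torsion [3, 9]

Answer: M ≅ ℤ/3 ⊕ ℤ/9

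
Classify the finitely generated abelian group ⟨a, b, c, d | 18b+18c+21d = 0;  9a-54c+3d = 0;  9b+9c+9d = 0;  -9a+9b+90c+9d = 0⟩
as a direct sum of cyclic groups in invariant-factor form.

Answer: M ≅ ℤ/3 ⊕ ℤ/9 ⊕ ℤ/9 ⊕ ℤ/27

Derivation:
rank_ℚ(R)=4; free=4−4=0
SNF(R) diag = [3, 9, 9, 27] → torsion [3, 9, 9, 27]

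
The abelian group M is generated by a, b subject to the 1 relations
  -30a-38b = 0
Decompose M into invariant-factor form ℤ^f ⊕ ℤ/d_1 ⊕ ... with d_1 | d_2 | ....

Answer: M ≅ ℤ^1 ⊕ ℤ/2

Derivation:
rank_ℚ(R)=1; free=2−1=1
SNF(R) diag = [2] → torsion [2]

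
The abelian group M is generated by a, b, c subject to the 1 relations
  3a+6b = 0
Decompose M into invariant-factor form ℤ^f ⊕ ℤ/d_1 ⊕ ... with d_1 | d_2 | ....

Answer: M ≅ ℤ^2 ⊕ ℤ/3

Derivation:
rank_ℚ(R)=1; free=3−1=2
SNF(R) diag = [3] → torsion [3]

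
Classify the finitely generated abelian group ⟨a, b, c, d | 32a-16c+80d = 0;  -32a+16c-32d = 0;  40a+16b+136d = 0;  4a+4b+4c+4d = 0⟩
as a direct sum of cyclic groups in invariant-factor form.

Answer: M ≅ ℤ/4 ⊕ ℤ/8 ⊕ ℤ/16 ⊕ ℤ/48

Derivation:
rank_ℚ(R)=4; free=4−4=0
SNF(R) diag = [4, 8, 16, 48] → torsion [4, 8, 16, 48]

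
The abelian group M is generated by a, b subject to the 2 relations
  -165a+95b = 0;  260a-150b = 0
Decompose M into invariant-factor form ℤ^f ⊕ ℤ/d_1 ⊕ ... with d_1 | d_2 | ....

rank_ℚ(R)=2; free=2−2=0
SNF(R) diag = [5, 10] → torsion [5, 10]

Answer: M ≅ ℤ/5 ⊕ ℤ/10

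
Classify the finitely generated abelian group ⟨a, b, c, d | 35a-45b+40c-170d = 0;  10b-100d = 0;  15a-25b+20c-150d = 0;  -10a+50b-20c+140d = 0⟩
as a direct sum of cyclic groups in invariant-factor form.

rank_ℚ(R)=4; free=4−4=0
SNF(R) diag = [5, 10, 20, 60] → torsion [5, 10, 20, 60]

Answer: M ≅ ℤ/5 ⊕ ℤ/10 ⊕ ℤ/20 ⊕ ℤ/60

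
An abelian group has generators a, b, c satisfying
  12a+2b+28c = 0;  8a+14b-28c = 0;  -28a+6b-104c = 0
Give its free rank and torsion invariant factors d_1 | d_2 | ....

Answer: M ≅ ℤ/2 ⊕ ℤ/4 ⊕ ℤ/12

Derivation:
rank_ℚ(R)=3; free=3−3=0
SNF(R) diag = [2, 4, 12] → torsion [2, 4, 12]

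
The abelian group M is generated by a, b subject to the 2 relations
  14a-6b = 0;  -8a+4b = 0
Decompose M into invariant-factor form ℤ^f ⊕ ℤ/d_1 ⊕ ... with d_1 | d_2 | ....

rank_ℚ(R)=2; free=2−2=0
SNF(R) diag = [2, 4] → torsion [2, 4]

Answer: M ≅ ℤ/2 ⊕ ℤ/4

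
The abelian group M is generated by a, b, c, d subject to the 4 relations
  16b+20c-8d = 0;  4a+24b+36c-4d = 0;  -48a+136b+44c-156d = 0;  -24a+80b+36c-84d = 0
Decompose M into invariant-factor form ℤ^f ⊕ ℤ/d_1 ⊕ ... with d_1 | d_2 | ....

Answer: M ≅ ℤ/4 ⊕ ℤ/4 ⊕ ℤ/4 ⊕ ℤ/8

Derivation:
rank_ℚ(R)=4; free=4−4=0
SNF(R) diag = [4, 4, 4, 8] → torsion [4, 4, 4, 8]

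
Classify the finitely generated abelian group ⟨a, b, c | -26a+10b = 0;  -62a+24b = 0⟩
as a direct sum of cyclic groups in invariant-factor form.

Answer: M ≅ ℤ^1 ⊕ ℤ/2 ⊕ ℤ/2

Derivation:
rank_ℚ(R)=2; free=3−2=1
SNF(R) diag = [2, 2] → torsion [2, 2]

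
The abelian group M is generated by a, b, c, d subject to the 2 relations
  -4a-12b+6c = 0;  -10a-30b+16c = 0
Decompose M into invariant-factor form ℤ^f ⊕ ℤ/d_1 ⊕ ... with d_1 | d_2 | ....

Answer: M ≅ ℤ^2 ⊕ ℤ/2 ⊕ ℤ/2

Derivation:
rank_ℚ(R)=2; free=4−2=2
SNF(R) diag = [2, 2] → torsion [2, 2]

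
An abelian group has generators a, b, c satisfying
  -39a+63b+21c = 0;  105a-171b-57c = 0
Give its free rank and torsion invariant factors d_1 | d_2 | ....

Answer: M ≅ ℤ^1 ⊕ ℤ/3 ⊕ ℤ/6

Derivation:
rank_ℚ(R)=2; free=3−2=1
SNF(R) diag = [3, 6] → torsion [3, 6]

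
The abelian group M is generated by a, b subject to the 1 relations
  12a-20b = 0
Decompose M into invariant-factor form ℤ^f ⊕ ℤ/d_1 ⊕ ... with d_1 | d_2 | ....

Answer: M ≅ ℤ^1 ⊕ ℤ/4

Derivation:
rank_ℚ(R)=1; free=2−1=1
SNF(R) diag = [4] → torsion [4]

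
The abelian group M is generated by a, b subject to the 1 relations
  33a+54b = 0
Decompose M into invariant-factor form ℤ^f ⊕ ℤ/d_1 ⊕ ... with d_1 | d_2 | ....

rank_ℚ(R)=1; free=2−1=1
SNF(R) diag = [3] → torsion [3]

Answer: M ≅ ℤ^1 ⊕ ℤ/3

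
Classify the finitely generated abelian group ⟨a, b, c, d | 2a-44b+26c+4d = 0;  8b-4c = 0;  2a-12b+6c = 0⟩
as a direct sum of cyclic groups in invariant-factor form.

Answer: M ≅ ℤ^1 ⊕ ℤ/2 ⊕ ℤ/4 ⊕ ℤ/4

Derivation:
rank_ℚ(R)=3; free=4−3=1
SNF(R) diag = [2, 4, 4] → torsion [2, 4, 4]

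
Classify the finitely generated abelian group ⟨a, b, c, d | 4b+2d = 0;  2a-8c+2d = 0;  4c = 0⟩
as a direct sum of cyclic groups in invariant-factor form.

Answer: M ≅ ℤ^1 ⊕ ℤ/2 ⊕ ℤ/2 ⊕ ℤ/4

Derivation:
rank_ℚ(R)=3; free=4−3=1
SNF(R) diag = [2, 2, 4] → torsion [2, 2, 4]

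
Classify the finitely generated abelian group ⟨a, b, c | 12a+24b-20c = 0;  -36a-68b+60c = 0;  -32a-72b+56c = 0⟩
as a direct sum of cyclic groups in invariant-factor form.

Answer: M ≅ ℤ/4 ⊕ ℤ/4 ⊕ ℤ/8

Derivation:
rank_ℚ(R)=3; free=3−3=0
SNF(R) diag = [4, 4, 8] → torsion [4, 4, 8]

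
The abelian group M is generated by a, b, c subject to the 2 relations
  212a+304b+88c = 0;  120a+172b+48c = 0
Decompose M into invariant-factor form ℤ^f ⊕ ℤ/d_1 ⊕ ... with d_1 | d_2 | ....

rank_ℚ(R)=2; free=3−2=1
SNF(R) diag = [4, 4] → torsion [4, 4]

Answer: M ≅ ℤ^1 ⊕ ℤ/4 ⊕ ℤ/4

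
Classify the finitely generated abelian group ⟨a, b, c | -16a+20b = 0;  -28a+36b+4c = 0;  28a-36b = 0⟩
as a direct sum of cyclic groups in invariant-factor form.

rank_ℚ(R)=3; free=3−3=0
SNF(R) diag = [4, 4, 4] → torsion [4, 4, 4]

Answer: M ≅ ℤ/4 ⊕ ℤ/4 ⊕ ℤ/4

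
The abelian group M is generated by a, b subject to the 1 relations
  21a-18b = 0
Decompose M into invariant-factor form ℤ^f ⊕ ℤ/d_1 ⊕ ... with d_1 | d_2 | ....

rank_ℚ(R)=1; free=2−1=1
SNF(R) diag = [3] → torsion [3]

Answer: M ≅ ℤ^1 ⊕ ℤ/3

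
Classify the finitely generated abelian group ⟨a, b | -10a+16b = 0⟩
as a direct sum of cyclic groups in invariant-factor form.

Answer: M ≅ ℤ^1 ⊕ ℤ/2

Derivation:
rank_ℚ(R)=1; free=2−1=1
SNF(R) diag = [2] → torsion [2]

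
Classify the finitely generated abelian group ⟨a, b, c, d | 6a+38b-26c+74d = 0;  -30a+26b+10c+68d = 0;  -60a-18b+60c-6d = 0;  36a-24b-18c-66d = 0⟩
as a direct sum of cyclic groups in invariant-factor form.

rank_ℚ(R)=4; free=4−4=0
SNF(R) diag = [2, 6, 6, 18] → torsion [2, 6, 6, 18]

Answer: M ≅ ℤ/2 ⊕ ℤ/6 ⊕ ℤ/6 ⊕ ℤ/18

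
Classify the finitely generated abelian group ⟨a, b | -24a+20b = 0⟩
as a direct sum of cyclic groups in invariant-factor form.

Answer: M ≅ ℤ^1 ⊕ ℤ/4

Derivation:
rank_ℚ(R)=1; free=2−1=1
SNF(R) diag = [4] → torsion [4]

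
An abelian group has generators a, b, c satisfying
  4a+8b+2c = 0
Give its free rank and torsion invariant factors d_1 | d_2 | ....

rank_ℚ(R)=1; free=3−1=2
SNF(R) diag = [2] → torsion [2]

Answer: M ≅ ℤ^2 ⊕ ℤ/2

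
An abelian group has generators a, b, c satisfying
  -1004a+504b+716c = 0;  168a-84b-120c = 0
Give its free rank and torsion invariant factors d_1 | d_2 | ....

Answer: M ≅ ℤ^1 ⊕ ℤ/4 ⊕ ℤ/12

Derivation:
rank_ℚ(R)=2; free=3−2=1
SNF(R) diag = [4, 12] → torsion [4, 12]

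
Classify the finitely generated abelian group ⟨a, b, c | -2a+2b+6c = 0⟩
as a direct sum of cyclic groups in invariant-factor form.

Answer: M ≅ ℤ^2 ⊕ ℤ/2

Derivation:
rank_ℚ(R)=1; free=3−1=2
SNF(R) diag = [2] → torsion [2]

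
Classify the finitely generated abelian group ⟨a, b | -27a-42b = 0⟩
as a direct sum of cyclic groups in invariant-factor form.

rank_ℚ(R)=1; free=2−1=1
SNF(R) diag = [3] → torsion [3]

Answer: M ≅ ℤ^1 ⊕ ℤ/3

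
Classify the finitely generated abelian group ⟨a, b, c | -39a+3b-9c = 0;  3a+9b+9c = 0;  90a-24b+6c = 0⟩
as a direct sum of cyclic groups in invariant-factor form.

rank_ℚ(R)=3; free=3−3=0
SNF(R) diag = [3, 6, 12] → torsion [3, 6, 12]

Answer: M ≅ ℤ/3 ⊕ ℤ/6 ⊕ ℤ/12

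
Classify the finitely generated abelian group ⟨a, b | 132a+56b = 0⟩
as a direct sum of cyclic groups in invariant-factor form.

rank_ℚ(R)=1; free=2−1=1
SNF(R) diag = [4] → torsion [4]

Answer: M ≅ ℤ^1 ⊕ ℤ/4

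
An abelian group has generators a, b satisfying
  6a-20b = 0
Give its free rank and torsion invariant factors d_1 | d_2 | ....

rank_ℚ(R)=1; free=2−1=1
SNF(R) diag = [2] → torsion [2]

Answer: M ≅ ℤ^1 ⊕ ℤ/2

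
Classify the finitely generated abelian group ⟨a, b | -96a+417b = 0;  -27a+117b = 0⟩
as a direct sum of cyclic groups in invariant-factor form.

Answer: M ≅ ℤ/3 ⊕ ℤ/9

Derivation:
rank_ℚ(R)=2; free=2−2=0
SNF(R) diag = [3, 9] → torsion [3, 9]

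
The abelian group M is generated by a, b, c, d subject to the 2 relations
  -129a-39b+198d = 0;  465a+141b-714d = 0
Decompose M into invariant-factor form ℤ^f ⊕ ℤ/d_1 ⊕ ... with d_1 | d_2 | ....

rank_ℚ(R)=2; free=4−2=2
SNF(R) diag = [3, 6] → torsion [3, 6]

Answer: M ≅ ℤ^2 ⊕ ℤ/3 ⊕ ℤ/6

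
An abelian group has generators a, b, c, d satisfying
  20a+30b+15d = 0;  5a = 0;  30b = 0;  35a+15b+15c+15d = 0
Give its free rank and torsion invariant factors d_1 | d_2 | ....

Answer: M ≅ ℤ/5 ⊕ ℤ/15 ⊕ ℤ/15 ⊕ ℤ/30

Derivation:
rank_ℚ(R)=4; free=4−4=0
SNF(R) diag = [5, 15, 15, 30] → torsion [5, 15, 15, 30]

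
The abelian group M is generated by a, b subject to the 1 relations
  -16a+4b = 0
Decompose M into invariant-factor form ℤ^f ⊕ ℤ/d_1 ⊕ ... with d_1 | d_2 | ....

rank_ℚ(R)=1; free=2−1=1
SNF(R) diag = [4] → torsion [4]

Answer: M ≅ ℤ^1 ⊕ ℤ/4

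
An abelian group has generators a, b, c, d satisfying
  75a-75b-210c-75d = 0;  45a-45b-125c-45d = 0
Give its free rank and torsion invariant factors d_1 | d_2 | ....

Answer: M ≅ ℤ^2 ⊕ ℤ/5 ⊕ ℤ/15

Derivation:
rank_ℚ(R)=2; free=4−2=2
SNF(R) diag = [5, 15] → torsion [5, 15]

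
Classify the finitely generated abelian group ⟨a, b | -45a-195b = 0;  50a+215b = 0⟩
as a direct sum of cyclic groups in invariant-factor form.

rank_ℚ(R)=2; free=2−2=0
SNF(R) diag = [5, 15] → torsion [5, 15]

Answer: M ≅ ℤ/5 ⊕ ℤ/15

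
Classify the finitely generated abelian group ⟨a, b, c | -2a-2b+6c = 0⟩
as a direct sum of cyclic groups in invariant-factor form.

rank_ℚ(R)=1; free=3−1=2
SNF(R) diag = [2] → torsion [2]

Answer: M ≅ ℤ^2 ⊕ ℤ/2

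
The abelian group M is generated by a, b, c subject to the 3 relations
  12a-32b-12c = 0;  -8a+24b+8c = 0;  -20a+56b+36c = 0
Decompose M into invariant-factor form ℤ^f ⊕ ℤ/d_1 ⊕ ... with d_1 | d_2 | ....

Answer: M ≅ ℤ/4 ⊕ ℤ/8 ⊕ ℤ/16

Derivation:
rank_ℚ(R)=3; free=3−3=0
SNF(R) diag = [4, 8, 16] → torsion [4, 8, 16]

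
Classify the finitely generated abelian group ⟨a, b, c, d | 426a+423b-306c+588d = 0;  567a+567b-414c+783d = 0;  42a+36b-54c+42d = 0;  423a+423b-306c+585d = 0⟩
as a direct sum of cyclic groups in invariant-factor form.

Answer: M ≅ ℤ/3 ⊕ ℤ/9 ⊕ ℤ/18 ⊕ ℤ/54

Derivation:
rank_ℚ(R)=4; free=4−4=0
SNF(R) diag = [3, 9, 18, 54] → torsion [3, 9, 18, 54]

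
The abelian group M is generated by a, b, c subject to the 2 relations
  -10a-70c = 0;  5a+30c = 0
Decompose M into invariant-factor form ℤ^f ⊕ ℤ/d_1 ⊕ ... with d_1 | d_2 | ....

rank_ℚ(R)=2; free=3−2=1
SNF(R) diag = [5, 10] → torsion [5, 10]

Answer: M ≅ ℤ^1 ⊕ ℤ/5 ⊕ ℤ/10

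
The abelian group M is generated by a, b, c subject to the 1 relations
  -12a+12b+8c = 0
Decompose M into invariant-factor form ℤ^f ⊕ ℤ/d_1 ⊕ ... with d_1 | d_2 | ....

Answer: M ≅ ℤ^2 ⊕ ℤ/4

Derivation:
rank_ℚ(R)=1; free=3−1=2
SNF(R) diag = [4] → torsion [4]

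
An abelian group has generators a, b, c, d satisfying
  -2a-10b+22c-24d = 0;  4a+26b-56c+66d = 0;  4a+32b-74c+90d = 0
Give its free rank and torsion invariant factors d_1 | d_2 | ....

rank_ℚ(R)=3; free=4−3=1
SNF(R) diag = [2, 6, 6] → torsion [2, 6, 6]

Answer: M ≅ ℤ^1 ⊕ ℤ/2 ⊕ ℤ/6 ⊕ ℤ/6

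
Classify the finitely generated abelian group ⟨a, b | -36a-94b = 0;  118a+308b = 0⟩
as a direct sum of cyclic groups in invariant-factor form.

rank_ℚ(R)=2; free=2−2=0
SNF(R) diag = [2, 2] → torsion [2, 2]

Answer: M ≅ ℤ/2 ⊕ ℤ/2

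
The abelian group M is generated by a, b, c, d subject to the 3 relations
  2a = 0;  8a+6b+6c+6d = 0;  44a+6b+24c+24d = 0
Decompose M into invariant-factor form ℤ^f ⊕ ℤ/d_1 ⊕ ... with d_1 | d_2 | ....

rank_ℚ(R)=3; free=4−3=1
SNF(R) diag = [2, 6, 18] → torsion [2, 6, 18]

Answer: M ≅ ℤ^1 ⊕ ℤ/2 ⊕ ℤ/6 ⊕ ℤ/18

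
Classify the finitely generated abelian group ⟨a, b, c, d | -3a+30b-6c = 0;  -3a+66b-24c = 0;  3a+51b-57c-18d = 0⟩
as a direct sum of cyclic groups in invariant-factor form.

rank_ℚ(R)=3; free=4−3=1
SNF(R) diag = [3, 9, 18] → torsion [3, 9, 18]

Answer: M ≅ ℤ^1 ⊕ ℤ/3 ⊕ ℤ/9 ⊕ ℤ/18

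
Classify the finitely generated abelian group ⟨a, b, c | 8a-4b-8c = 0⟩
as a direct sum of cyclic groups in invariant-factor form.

rank_ℚ(R)=1; free=3−1=2
SNF(R) diag = [4] → torsion [4]

Answer: M ≅ ℤ^2 ⊕ ℤ/4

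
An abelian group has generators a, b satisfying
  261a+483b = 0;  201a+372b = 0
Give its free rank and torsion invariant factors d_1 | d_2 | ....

rank_ℚ(R)=2; free=2−2=0
SNF(R) diag = [3, 3] → torsion [3, 3]

Answer: M ≅ ℤ/3 ⊕ ℤ/3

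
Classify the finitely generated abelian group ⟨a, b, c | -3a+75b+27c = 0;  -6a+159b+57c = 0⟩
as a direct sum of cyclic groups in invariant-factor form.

Answer: M ≅ ℤ^1 ⊕ ℤ/3 ⊕ ℤ/3

Derivation:
rank_ℚ(R)=2; free=3−2=1
SNF(R) diag = [3, 3] → torsion [3, 3]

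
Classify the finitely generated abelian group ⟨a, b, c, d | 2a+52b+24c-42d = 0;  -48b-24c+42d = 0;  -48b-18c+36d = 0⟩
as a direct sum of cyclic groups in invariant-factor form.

Answer: M ≅ ℤ^1 ⊕ ℤ/2 ⊕ ℤ/6 ⊕ ℤ/6

Derivation:
rank_ℚ(R)=3; free=4−3=1
SNF(R) diag = [2, 6, 6] → torsion [2, 6, 6]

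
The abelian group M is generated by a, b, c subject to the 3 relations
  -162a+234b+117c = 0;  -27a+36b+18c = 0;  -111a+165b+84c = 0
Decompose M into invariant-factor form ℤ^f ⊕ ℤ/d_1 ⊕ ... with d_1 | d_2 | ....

Answer: M ≅ ℤ/3 ⊕ ℤ/9 ⊕ ℤ/27

Derivation:
rank_ℚ(R)=3; free=3−3=0
SNF(R) diag = [3, 9, 27] → torsion [3, 9, 27]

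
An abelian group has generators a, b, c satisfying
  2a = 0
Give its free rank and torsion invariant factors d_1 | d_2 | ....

Answer: M ≅ ℤ^2 ⊕ ℤ/2

Derivation:
rank_ℚ(R)=1; free=3−1=2
SNF(R) diag = [2] → torsion [2]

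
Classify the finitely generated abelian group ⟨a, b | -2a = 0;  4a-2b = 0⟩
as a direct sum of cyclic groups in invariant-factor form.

Answer: M ≅ ℤ/2 ⊕ ℤ/2

Derivation:
rank_ℚ(R)=2; free=2−2=0
SNF(R) diag = [2, 2] → torsion [2, 2]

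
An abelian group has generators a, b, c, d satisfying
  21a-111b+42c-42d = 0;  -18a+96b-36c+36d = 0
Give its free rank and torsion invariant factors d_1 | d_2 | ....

Answer: M ≅ ℤ^2 ⊕ ℤ/3 ⊕ ℤ/6

Derivation:
rank_ℚ(R)=2; free=4−2=2
SNF(R) diag = [3, 6] → torsion [3, 6]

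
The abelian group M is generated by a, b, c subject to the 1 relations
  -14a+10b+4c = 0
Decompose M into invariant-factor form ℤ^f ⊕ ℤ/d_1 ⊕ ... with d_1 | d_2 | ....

rank_ℚ(R)=1; free=3−1=2
SNF(R) diag = [2] → torsion [2]

Answer: M ≅ ℤ^2 ⊕ ℤ/2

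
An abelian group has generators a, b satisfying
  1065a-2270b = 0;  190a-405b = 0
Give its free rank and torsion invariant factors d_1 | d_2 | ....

rank_ℚ(R)=2; free=2−2=0
SNF(R) diag = [5, 5] → torsion [5, 5]

Answer: M ≅ ℤ/5 ⊕ ℤ/5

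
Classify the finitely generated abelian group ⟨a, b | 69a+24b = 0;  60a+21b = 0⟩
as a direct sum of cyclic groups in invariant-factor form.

rank_ℚ(R)=2; free=2−2=0
SNF(R) diag = [3, 3] → torsion [3, 3]

Answer: M ≅ ℤ/3 ⊕ ℤ/3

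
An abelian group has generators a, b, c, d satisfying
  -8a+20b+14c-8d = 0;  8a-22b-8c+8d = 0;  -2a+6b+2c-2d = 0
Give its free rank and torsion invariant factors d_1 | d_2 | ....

rank_ℚ(R)=3; free=4−3=1
SNF(R) diag = [2, 2, 6] → torsion [2, 2, 6]

Answer: M ≅ ℤ^1 ⊕ ℤ/2 ⊕ ℤ/2 ⊕ ℤ/6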